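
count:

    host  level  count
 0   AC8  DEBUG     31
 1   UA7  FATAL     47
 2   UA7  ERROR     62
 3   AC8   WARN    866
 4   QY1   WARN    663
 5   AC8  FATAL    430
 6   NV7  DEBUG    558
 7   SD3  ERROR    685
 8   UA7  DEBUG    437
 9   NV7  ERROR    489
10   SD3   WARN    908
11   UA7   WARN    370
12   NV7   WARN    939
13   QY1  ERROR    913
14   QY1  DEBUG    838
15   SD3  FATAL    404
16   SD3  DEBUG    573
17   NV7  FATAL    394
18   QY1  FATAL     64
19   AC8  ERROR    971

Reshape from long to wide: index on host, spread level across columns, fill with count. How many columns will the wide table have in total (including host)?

5

1 column for host plus 4 distinct level values → 5 columns.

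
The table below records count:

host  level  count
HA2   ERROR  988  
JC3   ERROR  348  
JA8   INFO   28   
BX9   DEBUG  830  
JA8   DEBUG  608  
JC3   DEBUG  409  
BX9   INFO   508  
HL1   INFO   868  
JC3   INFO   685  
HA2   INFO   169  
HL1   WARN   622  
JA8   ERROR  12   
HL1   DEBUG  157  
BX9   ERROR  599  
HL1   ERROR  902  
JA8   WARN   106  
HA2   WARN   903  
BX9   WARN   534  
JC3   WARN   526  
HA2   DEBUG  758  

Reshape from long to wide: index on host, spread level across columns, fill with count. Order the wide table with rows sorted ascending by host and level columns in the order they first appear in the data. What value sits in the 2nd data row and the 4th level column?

903

With rows sorted ascending by host, row 2 is host=HA2. level columns in first-appearance order: ERROR, INFO, DEBUG, WARN; column 4 is WARN.
Long rows with host=HA2, level=WARN: count = 903.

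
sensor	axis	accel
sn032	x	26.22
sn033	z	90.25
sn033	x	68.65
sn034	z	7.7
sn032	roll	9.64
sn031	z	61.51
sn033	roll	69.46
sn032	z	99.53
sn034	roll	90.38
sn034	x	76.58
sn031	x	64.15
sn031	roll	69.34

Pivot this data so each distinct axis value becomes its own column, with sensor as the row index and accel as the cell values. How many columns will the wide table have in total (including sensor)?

1 column for sensor plus 3 distinct axis values → 4 columns.

4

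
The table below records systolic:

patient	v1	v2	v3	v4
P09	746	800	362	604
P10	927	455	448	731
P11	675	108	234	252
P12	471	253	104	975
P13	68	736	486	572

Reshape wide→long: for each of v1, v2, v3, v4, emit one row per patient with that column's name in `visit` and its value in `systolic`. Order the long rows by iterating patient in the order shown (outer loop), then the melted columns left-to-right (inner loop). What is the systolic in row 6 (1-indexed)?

455

20 rows total (5 × 4). Row 6: index ⌊(6-1)/4⌋ = 1 into patient → P10; (6-1) mod 4 = 1 into the melted columns → v2.
So row 6 is (P10, v2, 455); systolic = 455.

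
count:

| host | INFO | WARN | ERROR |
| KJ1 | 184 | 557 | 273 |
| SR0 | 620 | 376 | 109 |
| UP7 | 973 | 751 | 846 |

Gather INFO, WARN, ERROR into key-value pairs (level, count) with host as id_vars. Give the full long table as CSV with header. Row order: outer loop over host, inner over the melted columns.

Each (host, column) pair becomes one row: 3 × 3 = 9 rows.
For example, (KJ1, INFO) → count=184.

host,level,count
KJ1,INFO,184
KJ1,WARN,557
KJ1,ERROR,273
SR0,INFO,620
SR0,WARN,376
SR0,ERROR,109
UP7,INFO,973
UP7,WARN,751
UP7,ERROR,846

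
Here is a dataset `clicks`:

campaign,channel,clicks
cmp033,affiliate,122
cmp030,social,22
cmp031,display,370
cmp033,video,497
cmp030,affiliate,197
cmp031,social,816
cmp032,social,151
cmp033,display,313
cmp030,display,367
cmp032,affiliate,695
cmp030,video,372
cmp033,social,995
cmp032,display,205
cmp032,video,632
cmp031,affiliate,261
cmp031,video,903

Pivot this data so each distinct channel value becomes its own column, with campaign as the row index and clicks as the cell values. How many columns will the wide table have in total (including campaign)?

1 column for campaign plus 4 distinct channel values → 5 columns.

5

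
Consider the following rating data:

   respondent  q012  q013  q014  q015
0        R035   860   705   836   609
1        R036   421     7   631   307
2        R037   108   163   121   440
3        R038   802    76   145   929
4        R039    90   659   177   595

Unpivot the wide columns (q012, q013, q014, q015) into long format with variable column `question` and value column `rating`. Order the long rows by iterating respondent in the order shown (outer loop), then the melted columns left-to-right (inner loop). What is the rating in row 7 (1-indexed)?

631

20 rows total (5 × 4). Row 7: index ⌊(7-1)/4⌋ = 1 into respondent → R036; (7-1) mod 4 = 2 into the melted columns → q014.
So row 7 is (R036, q014, 631); rating = 631.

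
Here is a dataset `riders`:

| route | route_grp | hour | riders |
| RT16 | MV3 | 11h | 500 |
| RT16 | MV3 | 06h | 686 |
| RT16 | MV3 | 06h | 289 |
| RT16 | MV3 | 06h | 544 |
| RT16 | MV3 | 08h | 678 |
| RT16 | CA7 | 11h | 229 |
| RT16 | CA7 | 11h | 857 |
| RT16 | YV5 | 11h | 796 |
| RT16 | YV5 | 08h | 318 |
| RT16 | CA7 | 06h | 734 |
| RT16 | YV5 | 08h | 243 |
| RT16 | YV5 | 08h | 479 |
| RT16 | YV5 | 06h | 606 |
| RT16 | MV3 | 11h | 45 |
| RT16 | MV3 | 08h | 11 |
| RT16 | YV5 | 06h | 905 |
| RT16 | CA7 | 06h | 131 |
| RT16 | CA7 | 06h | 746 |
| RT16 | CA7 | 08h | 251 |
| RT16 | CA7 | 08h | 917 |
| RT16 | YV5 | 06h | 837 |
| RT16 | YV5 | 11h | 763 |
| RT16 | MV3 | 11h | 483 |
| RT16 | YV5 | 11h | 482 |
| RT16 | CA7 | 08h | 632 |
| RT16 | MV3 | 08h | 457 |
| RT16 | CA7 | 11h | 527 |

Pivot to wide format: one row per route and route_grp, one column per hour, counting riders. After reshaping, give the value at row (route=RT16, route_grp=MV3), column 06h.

3

Rows with route=RT16, route_grp=MV3 and hour=06h: riders values are 686, 289, 544.
3 rows match — count = 3.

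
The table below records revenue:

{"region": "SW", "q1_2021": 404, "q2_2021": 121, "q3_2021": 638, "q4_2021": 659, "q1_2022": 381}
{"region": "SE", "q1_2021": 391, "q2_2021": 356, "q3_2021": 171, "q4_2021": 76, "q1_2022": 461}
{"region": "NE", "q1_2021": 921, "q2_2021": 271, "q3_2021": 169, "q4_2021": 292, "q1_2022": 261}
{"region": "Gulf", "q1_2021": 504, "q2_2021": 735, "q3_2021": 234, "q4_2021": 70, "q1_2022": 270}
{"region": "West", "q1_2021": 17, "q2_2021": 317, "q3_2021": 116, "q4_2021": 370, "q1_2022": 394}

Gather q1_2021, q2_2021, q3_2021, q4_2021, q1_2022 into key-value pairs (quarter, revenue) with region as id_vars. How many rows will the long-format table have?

5 region values × 5 melted columns = 25 rows.

25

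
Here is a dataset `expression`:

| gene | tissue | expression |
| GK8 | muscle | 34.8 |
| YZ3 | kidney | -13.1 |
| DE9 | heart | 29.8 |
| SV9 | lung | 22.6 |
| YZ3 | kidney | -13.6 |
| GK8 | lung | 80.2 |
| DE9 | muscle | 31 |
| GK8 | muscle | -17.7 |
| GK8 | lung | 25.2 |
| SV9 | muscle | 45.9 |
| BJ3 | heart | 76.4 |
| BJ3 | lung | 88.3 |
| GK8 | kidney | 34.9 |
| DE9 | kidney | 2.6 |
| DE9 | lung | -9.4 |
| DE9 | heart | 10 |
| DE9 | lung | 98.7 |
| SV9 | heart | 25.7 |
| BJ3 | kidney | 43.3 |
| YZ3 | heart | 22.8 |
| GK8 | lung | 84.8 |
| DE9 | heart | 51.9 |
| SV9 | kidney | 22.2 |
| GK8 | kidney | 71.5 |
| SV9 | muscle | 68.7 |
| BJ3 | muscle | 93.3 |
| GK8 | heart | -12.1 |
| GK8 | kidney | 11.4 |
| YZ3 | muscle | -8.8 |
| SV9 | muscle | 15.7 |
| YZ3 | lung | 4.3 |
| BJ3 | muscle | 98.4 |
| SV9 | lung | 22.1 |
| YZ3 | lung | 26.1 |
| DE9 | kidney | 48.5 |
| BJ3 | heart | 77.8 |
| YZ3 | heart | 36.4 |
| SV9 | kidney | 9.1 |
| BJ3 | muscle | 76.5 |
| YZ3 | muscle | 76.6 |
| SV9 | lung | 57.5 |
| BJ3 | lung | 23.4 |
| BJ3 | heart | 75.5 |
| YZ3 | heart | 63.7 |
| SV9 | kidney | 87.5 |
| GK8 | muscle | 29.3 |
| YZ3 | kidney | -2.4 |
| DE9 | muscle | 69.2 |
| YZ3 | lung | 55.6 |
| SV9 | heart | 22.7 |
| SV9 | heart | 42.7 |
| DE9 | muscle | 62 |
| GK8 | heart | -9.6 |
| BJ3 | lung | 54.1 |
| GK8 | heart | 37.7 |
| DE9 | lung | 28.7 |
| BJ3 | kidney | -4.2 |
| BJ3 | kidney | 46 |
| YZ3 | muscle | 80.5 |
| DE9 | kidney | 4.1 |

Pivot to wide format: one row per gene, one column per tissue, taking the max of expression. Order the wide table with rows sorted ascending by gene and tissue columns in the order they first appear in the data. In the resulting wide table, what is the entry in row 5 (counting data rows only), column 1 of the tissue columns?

80.5

With rows sorted ascending by gene, row 5 is gene=YZ3. tissue columns in first-appearance order: muscle, kidney, heart, lung; column 1 is muscle.
Long rows with gene=YZ3, tissue=muscle: max(-8.8, 76.6, 80.5) = 80.5.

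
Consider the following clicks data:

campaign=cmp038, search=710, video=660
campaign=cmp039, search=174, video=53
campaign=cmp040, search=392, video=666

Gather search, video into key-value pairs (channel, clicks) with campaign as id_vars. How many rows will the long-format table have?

6

3 campaign values × 2 melted columns = 6 rows.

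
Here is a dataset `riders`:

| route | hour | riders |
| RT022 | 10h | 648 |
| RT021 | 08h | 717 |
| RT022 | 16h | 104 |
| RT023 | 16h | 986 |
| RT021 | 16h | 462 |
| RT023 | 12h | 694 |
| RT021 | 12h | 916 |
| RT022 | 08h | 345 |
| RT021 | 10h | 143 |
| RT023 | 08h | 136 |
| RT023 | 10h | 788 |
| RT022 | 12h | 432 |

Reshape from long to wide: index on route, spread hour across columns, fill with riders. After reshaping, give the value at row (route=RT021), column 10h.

143

Wide layout: rows indexed by route, columns are the 4 distinct hour values (10h, 08h, 16h, 12h).
Cell (route=RT021, hour=10h) draws from the long row where route=RT021 and hour=10h, which has riders=143.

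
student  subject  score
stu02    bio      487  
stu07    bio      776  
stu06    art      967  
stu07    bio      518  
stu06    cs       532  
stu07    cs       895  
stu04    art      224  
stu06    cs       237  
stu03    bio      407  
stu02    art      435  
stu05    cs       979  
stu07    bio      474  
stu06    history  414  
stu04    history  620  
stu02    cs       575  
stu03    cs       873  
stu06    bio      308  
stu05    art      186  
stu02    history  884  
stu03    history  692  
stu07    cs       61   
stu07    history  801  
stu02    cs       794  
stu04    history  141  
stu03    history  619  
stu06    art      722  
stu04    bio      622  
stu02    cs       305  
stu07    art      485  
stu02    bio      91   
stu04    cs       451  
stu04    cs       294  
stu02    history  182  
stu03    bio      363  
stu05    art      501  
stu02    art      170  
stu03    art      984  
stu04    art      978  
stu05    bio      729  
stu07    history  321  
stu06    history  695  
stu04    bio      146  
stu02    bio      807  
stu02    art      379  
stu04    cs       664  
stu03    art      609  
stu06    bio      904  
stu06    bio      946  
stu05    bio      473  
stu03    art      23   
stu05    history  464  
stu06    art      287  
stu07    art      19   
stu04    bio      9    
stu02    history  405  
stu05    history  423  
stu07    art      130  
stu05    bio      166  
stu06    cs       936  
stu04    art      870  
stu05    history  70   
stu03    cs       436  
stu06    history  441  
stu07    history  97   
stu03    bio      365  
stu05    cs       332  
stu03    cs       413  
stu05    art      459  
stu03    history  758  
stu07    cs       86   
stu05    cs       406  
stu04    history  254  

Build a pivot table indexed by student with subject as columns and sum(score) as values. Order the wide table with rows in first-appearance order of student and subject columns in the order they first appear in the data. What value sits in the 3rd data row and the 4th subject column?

With rows in first-appearance order of student, row 3 is student=stu06. subject columns in first-appearance order: bio, art, cs, history; column 4 is history.
Long rows with student=stu06, subject=history: 414 + 695 + 441 = 1550.

1550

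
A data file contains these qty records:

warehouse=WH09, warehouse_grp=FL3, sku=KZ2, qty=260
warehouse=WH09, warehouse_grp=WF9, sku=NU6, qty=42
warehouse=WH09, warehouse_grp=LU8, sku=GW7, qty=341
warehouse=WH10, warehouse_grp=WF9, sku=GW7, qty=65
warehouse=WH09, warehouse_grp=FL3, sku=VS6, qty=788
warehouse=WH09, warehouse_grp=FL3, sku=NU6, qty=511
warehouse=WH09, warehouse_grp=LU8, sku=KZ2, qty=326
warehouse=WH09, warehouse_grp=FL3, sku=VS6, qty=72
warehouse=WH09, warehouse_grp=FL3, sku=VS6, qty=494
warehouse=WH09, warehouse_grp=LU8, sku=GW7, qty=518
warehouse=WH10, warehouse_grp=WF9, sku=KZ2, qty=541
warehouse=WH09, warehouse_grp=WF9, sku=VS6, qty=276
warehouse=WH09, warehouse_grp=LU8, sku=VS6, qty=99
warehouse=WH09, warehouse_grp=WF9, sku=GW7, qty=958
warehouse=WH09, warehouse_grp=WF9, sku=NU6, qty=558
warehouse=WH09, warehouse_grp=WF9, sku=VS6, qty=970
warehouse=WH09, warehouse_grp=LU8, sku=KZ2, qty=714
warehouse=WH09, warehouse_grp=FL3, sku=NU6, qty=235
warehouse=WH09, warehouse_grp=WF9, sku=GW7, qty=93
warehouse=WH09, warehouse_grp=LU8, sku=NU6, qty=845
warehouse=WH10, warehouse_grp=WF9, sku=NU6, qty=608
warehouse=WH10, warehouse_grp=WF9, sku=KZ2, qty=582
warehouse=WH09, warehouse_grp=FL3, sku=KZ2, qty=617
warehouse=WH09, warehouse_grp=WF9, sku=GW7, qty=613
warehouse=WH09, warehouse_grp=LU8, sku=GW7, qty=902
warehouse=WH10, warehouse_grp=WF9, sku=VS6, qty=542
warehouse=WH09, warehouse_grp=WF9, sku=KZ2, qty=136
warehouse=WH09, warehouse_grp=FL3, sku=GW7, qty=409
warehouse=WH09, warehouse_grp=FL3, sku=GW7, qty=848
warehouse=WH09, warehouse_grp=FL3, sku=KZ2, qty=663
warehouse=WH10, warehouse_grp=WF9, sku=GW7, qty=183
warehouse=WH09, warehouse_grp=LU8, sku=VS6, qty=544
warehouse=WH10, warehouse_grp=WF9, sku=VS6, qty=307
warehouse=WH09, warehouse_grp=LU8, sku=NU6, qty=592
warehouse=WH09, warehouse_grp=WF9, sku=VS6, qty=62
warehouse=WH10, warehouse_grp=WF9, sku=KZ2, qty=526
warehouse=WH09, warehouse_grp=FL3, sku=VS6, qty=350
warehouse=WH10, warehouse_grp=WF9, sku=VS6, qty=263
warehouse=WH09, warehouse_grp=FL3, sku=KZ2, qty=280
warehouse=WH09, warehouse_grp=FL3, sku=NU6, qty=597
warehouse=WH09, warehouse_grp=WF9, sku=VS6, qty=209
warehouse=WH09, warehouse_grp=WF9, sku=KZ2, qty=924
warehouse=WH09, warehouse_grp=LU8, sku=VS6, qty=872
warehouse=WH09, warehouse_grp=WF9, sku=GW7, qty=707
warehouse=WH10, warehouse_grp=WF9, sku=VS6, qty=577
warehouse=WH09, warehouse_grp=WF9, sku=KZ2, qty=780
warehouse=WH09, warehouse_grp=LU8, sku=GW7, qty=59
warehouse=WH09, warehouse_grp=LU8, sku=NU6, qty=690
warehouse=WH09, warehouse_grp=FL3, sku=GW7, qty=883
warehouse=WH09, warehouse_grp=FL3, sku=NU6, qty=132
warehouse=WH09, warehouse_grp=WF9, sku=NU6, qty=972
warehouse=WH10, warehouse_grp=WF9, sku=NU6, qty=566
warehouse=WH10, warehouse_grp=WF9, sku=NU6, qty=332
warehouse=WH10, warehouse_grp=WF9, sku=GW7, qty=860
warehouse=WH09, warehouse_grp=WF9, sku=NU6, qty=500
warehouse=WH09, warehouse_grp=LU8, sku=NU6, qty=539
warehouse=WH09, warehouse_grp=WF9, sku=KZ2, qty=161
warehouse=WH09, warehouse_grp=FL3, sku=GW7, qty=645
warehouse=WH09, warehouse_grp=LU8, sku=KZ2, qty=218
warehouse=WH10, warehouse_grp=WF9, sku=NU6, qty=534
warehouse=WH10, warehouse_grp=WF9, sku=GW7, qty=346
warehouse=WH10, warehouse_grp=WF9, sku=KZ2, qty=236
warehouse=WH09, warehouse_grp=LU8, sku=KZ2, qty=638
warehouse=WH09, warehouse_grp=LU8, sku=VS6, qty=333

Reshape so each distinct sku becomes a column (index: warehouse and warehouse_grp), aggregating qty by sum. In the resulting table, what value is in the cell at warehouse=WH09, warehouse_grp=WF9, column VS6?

1517

Rows with warehouse=WH09, warehouse_grp=WF9 and sku=VS6: qty values are 276, 970, 62, 209.
276 + 970 + 62 + 209 = 1517.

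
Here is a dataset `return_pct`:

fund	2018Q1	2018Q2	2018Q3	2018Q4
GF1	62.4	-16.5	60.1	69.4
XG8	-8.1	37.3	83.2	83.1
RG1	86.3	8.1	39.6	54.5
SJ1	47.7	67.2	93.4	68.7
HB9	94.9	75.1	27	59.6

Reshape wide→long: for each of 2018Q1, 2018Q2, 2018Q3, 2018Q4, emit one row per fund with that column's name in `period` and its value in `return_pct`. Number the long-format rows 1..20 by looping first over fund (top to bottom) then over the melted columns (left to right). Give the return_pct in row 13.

20 rows total (5 × 4). Row 13: index ⌊(13-1)/4⌋ = 3 into fund → SJ1; (13-1) mod 4 = 0 into the melted columns → 2018Q1.
So row 13 is (SJ1, 2018Q1, 47.7); return_pct = 47.7.

47.7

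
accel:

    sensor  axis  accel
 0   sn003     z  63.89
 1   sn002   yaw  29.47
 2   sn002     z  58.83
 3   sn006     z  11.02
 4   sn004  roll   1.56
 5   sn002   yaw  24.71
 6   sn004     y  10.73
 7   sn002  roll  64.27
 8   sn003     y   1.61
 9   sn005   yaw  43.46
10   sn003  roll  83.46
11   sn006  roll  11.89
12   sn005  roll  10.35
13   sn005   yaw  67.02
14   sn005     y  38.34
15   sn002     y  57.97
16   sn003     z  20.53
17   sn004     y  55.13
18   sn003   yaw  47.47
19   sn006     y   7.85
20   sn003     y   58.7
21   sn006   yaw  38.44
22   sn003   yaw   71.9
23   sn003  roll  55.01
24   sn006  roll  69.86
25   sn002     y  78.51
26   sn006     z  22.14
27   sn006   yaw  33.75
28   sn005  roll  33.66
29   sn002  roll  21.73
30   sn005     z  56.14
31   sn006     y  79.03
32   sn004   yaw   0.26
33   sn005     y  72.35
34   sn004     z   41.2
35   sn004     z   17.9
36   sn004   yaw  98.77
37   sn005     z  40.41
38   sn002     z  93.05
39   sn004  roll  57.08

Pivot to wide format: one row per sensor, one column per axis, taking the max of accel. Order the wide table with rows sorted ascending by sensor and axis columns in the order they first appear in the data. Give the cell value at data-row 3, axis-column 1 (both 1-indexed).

With rows sorted ascending by sensor, row 3 is sensor=sn004. axis columns in first-appearance order: z, yaw, roll, y; column 1 is z.
Long rows with sensor=sn004, axis=z: max(41.2, 17.9) = 41.2.

41.2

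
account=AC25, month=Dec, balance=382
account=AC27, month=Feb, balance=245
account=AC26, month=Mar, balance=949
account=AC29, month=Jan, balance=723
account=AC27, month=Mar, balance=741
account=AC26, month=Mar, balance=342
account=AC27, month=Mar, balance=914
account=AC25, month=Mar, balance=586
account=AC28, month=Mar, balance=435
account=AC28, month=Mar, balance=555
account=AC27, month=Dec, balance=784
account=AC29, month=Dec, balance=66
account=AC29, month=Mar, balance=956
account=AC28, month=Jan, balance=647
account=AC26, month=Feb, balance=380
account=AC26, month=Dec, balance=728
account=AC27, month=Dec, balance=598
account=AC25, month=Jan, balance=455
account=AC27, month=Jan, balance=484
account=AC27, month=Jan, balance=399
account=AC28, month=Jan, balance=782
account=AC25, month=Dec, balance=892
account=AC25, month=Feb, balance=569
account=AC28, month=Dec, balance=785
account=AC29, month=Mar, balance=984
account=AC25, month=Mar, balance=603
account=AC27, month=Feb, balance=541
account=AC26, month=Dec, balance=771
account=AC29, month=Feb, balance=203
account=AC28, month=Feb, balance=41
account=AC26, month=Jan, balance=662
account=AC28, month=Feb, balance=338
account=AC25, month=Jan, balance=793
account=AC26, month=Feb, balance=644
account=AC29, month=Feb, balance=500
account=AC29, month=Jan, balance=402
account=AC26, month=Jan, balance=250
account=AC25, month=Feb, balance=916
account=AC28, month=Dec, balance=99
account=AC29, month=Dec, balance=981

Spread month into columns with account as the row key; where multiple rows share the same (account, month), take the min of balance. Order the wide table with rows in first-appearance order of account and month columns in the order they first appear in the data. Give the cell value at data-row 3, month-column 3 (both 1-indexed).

342

With rows in first-appearance order of account, row 3 is account=AC26. month columns in first-appearance order: Dec, Feb, Mar, Jan; column 3 is Mar.
Long rows with account=AC26, month=Mar: min(949, 342) = 342.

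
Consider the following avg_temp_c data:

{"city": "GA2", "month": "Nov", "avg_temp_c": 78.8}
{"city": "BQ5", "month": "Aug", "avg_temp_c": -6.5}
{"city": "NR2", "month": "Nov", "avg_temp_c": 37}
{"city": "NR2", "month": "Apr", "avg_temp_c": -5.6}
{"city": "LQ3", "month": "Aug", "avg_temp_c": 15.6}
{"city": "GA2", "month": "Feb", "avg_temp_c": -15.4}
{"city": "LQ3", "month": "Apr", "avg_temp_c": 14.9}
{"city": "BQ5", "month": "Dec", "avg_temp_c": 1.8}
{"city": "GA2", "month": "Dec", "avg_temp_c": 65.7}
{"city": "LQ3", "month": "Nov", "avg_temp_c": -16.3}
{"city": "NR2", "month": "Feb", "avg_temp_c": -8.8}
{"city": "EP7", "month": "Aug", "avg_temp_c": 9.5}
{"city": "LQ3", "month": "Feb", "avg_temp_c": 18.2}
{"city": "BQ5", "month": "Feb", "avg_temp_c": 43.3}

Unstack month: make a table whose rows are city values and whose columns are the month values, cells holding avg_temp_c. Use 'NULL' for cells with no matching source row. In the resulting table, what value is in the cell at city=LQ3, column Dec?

NULL

No long-format row has city=LQ3 and month=Dec, so the cell is NULL.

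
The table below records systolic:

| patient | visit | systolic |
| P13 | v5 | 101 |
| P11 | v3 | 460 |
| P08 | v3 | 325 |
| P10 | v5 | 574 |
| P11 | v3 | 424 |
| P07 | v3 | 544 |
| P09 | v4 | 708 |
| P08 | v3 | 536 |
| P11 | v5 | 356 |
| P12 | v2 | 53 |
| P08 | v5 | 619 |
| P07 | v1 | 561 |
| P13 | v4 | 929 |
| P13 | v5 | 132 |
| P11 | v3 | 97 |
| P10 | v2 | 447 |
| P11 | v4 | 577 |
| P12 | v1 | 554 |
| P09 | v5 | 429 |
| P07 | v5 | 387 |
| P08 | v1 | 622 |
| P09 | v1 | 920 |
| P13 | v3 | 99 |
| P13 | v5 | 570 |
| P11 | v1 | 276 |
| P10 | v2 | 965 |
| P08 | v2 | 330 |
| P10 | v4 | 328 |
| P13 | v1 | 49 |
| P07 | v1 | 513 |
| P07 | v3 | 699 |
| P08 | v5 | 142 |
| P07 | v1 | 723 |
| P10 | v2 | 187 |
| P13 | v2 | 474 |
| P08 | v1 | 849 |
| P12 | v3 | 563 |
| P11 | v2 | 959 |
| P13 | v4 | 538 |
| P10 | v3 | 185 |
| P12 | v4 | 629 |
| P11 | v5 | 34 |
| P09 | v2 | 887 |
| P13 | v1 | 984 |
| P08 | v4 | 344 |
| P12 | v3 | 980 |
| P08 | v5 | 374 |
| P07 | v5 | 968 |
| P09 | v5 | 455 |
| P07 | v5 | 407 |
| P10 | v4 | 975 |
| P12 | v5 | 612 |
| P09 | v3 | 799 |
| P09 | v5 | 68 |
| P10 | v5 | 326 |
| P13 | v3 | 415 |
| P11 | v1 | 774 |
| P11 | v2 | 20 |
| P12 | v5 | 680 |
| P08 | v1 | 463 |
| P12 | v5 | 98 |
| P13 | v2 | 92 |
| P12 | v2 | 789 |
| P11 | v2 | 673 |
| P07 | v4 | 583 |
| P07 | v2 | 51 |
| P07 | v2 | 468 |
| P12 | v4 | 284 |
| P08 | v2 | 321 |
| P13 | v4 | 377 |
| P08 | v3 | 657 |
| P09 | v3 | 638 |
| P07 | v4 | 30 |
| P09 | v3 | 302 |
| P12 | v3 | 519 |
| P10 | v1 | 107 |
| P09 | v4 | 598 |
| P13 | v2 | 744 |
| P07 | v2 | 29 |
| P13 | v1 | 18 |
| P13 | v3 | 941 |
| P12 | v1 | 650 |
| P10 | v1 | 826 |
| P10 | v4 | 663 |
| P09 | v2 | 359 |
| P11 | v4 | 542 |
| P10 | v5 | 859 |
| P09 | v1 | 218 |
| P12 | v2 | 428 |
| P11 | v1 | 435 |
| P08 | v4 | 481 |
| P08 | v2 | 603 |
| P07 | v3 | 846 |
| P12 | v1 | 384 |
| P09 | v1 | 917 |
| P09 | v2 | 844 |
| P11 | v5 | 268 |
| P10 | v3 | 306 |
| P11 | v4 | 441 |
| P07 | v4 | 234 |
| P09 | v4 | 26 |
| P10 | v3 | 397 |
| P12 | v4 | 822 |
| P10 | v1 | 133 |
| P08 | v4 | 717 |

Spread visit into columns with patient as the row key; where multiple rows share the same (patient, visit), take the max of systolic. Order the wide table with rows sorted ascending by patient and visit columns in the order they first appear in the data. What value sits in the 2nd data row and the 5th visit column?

With rows sorted ascending by patient, row 2 is patient=P08. visit columns in first-appearance order: v5, v3, v4, v2, v1; column 5 is v1.
Long rows with patient=P08, visit=v1: max(622, 849, 463) = 849.

849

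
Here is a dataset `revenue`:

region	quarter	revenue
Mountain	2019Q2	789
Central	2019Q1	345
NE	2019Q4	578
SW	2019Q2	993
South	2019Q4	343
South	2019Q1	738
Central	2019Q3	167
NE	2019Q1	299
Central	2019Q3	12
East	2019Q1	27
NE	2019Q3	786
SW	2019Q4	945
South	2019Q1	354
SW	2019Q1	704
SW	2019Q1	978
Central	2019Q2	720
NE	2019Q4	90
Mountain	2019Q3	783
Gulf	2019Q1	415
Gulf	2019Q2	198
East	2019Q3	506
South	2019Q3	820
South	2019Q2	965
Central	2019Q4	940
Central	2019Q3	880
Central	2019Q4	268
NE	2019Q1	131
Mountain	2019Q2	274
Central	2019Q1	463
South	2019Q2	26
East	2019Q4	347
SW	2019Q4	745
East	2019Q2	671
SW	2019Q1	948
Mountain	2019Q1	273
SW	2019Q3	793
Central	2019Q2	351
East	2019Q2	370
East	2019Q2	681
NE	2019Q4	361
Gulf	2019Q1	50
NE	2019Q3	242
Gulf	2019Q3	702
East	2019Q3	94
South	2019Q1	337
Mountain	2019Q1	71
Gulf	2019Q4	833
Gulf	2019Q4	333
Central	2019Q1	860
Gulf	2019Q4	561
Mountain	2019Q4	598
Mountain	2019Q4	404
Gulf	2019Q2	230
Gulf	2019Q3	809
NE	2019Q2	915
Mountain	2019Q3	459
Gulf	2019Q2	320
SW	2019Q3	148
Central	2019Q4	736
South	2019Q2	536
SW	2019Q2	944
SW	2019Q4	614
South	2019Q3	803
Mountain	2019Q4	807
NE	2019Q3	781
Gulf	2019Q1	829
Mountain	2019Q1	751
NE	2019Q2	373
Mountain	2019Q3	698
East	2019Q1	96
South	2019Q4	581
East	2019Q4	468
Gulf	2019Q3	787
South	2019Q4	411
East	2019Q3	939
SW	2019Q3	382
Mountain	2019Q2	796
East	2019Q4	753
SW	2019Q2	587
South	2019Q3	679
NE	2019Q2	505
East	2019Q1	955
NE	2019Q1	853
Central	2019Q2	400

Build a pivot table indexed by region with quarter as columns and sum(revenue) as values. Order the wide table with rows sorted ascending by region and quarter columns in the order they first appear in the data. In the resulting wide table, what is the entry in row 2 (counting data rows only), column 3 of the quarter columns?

1568

With rows sorted ascending by region, row 2 is region=East. quarter columns in first-appearance order: 2019Q2, 2019Q1, 2019Q4, 2019Q3; column 3 is 2019Q4.
Long rows with region=East, quarter=2019Q4: 347 + 468 + 753 = 1568.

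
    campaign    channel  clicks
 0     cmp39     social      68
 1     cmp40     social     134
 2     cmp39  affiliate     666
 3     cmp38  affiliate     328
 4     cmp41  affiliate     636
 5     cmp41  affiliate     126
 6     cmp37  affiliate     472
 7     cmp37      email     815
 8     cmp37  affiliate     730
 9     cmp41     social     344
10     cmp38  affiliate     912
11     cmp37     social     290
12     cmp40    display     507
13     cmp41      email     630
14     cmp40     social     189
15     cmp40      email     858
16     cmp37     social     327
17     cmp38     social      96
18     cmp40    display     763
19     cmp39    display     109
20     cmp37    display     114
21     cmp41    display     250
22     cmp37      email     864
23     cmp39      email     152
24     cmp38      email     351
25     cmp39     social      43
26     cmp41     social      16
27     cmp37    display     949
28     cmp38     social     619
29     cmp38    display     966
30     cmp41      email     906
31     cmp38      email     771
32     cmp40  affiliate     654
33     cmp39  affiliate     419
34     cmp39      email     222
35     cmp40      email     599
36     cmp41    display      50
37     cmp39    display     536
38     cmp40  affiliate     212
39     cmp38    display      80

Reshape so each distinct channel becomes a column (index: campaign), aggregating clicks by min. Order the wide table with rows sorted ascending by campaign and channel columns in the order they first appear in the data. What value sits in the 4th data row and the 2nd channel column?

212

With rows sorted ascending by campaign, row 4 is campaign=cmp40. channel columns in first-appearance order: social, affiliate, email, display; column 2 is affiliate.
Long rows with campaign=cmp40, channel=affiliate: min(654, 212) = 212.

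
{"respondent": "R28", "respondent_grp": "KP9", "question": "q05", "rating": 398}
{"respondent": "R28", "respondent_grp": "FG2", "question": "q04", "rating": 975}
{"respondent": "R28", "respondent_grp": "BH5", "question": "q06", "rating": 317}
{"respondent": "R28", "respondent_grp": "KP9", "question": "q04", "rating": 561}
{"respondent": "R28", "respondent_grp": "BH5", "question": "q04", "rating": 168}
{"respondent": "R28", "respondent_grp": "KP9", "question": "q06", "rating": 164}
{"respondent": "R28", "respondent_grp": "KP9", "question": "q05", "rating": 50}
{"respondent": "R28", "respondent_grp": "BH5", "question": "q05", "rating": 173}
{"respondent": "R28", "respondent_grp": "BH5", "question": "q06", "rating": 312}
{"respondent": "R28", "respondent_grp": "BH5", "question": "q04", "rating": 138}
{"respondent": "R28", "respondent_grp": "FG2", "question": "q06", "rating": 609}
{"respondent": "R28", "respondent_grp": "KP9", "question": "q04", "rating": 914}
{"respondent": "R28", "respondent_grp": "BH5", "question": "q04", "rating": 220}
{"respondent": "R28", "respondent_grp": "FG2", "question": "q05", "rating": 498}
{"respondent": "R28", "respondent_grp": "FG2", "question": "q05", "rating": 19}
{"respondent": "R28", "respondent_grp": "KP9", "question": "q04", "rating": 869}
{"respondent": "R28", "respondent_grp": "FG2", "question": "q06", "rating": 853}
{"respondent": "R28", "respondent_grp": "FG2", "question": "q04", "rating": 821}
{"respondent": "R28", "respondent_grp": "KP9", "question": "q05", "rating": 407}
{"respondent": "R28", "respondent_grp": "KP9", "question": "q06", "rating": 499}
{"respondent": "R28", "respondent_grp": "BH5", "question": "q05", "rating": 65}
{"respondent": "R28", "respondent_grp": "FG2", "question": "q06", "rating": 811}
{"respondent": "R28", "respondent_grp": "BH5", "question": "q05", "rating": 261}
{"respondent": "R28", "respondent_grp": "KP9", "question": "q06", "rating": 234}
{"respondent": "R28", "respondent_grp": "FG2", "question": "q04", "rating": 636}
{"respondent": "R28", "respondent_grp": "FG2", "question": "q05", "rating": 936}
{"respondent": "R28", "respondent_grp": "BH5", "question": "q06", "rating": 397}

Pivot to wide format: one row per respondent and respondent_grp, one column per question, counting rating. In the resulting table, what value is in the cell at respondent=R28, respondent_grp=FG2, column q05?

Rows with respondent=R28, respondent_grp=FG2 and question=q05: rating values are 498, 19, 936.
3 rows match — count = 3.

3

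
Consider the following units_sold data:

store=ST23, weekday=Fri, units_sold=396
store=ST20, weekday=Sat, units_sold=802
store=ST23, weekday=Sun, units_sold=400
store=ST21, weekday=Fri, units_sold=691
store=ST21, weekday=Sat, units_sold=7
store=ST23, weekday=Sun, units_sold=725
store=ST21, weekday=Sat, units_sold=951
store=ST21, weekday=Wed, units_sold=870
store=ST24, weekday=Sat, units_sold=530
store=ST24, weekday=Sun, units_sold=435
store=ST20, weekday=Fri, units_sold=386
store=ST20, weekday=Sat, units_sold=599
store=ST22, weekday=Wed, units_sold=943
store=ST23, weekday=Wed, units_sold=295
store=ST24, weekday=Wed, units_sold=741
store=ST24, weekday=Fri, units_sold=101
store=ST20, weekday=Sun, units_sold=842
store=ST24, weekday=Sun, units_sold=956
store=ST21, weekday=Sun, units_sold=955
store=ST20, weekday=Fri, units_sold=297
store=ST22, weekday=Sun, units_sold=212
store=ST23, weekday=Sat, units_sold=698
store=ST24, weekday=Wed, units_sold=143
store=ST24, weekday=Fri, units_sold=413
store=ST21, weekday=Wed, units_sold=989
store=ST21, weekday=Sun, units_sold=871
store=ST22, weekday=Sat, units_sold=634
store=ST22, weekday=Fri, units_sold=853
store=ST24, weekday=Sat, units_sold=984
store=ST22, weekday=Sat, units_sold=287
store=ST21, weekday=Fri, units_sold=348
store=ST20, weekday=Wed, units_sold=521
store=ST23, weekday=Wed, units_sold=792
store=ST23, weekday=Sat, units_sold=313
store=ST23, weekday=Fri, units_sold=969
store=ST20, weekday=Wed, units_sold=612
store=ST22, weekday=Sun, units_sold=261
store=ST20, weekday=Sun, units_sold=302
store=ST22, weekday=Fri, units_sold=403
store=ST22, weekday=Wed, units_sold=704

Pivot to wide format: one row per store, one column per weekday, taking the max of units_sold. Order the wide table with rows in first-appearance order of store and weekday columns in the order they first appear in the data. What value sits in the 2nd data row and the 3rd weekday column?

842

With rows in first-appearance order of store, row 2 is store=ST20. weekday columns in first-appearance order: Fri, Sat, Sun, Wed; column 3 is Sun.
Long rows with store=ST20, weekday=Sun: max(842, 302) = 842.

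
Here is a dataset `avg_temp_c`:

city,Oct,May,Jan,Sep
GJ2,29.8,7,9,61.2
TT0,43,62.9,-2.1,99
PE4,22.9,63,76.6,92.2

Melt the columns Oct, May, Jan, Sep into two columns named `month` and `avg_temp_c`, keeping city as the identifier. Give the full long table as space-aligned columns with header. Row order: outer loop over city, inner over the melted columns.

city  month  avg_temp_c
GJ2   Oct    29.8      
GJ2   May    7         
GJ2   Jan    9         
GJ2   Sep    61.2      
TT0   Oct    43        
TT0   May    62.9      
TT0   Jan    -2.1      
TT0   Sep    99        
PE4   Oct    22.9      
PE4   May    63        
PE4   Jan    76.6      
PE4   Sep    92.2      

Each (city, column) pair becomes one row: 3 × 4 = 12 rows.
For example, (GJ2, Oct) → avg_temp_c=29.8.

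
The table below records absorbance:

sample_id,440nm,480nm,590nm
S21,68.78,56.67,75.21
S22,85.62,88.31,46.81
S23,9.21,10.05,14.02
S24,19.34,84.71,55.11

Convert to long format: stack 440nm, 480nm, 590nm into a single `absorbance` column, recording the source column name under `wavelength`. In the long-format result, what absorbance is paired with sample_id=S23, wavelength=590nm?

14.02

Unpivoting turns each (sample_id, wide-column) pair into one long row.
The wide cell at row S23, column 590nm holds 14.02, so the long row (S23, 590nm) has absorbance=14.02.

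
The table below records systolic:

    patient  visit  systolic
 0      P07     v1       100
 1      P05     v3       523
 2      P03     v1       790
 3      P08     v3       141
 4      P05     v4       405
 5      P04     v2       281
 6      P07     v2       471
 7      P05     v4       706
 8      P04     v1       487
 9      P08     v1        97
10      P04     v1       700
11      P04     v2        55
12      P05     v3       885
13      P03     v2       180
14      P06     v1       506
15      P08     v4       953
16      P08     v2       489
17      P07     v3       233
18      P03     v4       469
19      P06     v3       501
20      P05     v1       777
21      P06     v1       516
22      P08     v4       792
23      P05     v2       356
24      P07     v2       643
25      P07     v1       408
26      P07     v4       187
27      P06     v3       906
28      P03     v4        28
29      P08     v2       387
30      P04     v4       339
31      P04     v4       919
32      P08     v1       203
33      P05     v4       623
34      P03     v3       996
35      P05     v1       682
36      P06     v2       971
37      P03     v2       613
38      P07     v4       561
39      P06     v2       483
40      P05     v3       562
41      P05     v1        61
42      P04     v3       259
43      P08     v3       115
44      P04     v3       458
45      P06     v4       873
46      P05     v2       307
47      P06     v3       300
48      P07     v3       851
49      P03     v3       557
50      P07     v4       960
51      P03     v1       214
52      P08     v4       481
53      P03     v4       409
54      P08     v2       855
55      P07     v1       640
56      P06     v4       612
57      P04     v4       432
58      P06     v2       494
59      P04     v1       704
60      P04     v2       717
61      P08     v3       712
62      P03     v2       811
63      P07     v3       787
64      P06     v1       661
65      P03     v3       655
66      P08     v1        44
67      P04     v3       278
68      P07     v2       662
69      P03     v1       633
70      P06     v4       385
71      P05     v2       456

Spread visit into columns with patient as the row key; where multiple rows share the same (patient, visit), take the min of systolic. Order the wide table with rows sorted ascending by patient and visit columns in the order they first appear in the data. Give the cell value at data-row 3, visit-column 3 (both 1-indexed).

405

With rows sorted ascending by patient, row 3 is patient=P05. visit columns in first-appearance order: v1, v3, v4, v2; column 3 is v4.
Long rows with patient=P05, visit=v4: min(405, 706, 623) = 405.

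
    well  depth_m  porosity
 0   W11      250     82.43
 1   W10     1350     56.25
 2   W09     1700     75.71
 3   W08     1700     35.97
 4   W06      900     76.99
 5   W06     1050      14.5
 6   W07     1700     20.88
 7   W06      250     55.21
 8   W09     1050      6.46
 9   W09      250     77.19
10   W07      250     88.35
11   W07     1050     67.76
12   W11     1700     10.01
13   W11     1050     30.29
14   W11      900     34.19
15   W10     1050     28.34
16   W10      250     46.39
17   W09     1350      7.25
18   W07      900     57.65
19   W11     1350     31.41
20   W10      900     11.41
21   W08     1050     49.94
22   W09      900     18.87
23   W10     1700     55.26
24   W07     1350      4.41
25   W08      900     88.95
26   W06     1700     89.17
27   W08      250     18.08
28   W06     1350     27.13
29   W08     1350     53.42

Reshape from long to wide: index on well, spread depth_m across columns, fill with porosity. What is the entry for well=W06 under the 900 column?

Wide layout: rows indexed by well, columns are the 5 distinct depth_m values (250, 1350, 1700, 900, 1050).
Cell (well=W06, depth_m=900) draws from the long row where well=W06 and depth_m=900, which has porosity=76.99.

76.99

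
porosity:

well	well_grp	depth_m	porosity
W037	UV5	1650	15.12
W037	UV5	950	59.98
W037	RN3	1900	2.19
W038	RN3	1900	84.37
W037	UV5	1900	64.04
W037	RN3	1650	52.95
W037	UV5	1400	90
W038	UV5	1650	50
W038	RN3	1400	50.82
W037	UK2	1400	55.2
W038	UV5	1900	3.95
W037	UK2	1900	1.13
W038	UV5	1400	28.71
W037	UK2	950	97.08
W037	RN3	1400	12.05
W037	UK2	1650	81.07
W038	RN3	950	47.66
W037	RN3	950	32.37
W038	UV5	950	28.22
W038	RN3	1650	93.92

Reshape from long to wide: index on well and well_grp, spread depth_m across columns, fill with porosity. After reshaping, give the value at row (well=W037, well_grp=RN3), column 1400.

12.05

Wide layout: rows indexed by well and well_grp, columns are the 4 distinct depth_m values (1650, 950, 1900, 1400).
Cell (well=W037, well_grp=RN3, depth_m=1400) draws from the long row where well=W037, well_grp=RN3 and depth_m=1400, which has porosity=12.05.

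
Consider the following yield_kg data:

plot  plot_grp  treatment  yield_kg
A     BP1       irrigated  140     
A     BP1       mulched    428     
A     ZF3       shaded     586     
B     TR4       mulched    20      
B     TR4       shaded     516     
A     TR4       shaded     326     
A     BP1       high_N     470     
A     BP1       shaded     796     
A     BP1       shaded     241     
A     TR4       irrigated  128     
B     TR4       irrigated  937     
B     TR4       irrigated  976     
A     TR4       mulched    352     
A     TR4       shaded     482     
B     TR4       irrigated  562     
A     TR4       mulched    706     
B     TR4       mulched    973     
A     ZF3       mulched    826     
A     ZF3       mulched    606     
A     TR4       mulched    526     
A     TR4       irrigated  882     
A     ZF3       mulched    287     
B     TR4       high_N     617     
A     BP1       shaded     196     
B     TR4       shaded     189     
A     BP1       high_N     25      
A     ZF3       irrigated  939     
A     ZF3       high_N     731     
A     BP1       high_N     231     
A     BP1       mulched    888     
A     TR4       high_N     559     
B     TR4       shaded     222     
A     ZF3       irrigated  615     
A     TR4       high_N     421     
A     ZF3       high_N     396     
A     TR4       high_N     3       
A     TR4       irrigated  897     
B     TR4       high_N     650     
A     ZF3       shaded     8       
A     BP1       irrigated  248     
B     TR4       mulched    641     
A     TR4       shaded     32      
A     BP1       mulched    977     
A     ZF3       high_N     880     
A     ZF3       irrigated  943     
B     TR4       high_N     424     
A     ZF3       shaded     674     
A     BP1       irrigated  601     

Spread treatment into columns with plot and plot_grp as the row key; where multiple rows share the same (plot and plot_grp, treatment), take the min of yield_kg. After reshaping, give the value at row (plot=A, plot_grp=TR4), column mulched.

Rows with plot=A, plot_grp=TR4 and treatment=mulched: yield_kg values are 352, 706, 526.
min(352, 706, 526) = 352.

352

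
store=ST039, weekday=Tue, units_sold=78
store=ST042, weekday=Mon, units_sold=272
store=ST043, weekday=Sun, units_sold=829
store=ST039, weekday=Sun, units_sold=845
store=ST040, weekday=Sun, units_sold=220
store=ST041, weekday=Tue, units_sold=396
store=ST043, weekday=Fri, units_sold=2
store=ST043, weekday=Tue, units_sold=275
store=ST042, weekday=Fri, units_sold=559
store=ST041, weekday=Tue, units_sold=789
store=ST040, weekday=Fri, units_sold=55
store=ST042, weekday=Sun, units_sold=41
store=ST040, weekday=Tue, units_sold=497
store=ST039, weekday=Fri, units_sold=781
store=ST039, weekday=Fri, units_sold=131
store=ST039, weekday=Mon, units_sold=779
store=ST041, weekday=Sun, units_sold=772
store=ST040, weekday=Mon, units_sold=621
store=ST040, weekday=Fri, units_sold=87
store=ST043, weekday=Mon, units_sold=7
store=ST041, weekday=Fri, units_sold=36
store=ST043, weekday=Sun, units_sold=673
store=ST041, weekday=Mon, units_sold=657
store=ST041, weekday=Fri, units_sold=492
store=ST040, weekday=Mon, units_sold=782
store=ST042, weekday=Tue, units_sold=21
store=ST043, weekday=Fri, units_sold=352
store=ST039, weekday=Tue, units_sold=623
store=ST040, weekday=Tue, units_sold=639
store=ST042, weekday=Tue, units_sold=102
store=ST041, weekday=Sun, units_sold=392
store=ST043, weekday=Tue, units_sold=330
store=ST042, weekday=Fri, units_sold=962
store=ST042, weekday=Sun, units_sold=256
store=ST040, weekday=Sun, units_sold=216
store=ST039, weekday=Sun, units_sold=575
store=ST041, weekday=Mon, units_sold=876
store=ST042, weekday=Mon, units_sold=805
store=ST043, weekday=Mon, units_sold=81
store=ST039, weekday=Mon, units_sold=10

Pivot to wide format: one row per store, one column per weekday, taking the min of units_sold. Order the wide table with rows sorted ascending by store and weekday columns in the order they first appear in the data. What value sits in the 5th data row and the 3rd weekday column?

With rows sorted ascending by store, row 5 is store=ST043. weekday columns in first-appearance order: Tue, Mon, Sun, Fri; column 3 is Sun.
Long rows with store=ST043, weekday=Sun: min(829, 673) = 673.

673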